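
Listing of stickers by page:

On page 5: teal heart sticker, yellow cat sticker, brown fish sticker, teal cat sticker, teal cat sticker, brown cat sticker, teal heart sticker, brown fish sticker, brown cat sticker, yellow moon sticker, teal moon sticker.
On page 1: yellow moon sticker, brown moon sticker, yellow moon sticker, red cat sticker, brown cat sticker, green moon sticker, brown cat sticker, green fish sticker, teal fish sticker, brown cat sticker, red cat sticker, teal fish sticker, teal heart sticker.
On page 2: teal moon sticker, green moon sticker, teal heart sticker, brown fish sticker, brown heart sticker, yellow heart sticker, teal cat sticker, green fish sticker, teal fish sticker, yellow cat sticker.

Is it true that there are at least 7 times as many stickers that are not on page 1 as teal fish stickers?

stickers that are not on page 1: 21.
teal fish stickers: 3.
The claim requires 21 ≥ 7 × 3 = 21, which holds.

True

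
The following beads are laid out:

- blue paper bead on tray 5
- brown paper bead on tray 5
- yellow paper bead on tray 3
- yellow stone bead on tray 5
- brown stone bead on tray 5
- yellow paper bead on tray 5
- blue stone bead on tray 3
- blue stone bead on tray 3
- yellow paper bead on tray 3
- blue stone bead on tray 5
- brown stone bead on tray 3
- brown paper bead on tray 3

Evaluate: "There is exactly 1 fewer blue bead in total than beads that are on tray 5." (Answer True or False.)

False

|blue beads| = 4.
|beads on tray 5| = 6.
The claim requires 6 − 4 (= 2) to equal 1, which does not hold.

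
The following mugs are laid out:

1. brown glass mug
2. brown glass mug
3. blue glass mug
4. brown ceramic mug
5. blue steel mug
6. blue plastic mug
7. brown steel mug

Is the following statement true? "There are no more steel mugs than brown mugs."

True

There are 2 steel mugs.
There are 4 brown mugs.
The claim requires 2 ≤ 4, which holds.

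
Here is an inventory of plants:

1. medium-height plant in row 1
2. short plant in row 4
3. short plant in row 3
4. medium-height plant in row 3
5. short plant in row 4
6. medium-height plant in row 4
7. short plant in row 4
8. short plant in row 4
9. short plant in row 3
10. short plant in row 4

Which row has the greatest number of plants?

Counts by row: row 4→6, row 3→3, row 1→1.
The maximum is 6, held uniquely by row 4.

row 4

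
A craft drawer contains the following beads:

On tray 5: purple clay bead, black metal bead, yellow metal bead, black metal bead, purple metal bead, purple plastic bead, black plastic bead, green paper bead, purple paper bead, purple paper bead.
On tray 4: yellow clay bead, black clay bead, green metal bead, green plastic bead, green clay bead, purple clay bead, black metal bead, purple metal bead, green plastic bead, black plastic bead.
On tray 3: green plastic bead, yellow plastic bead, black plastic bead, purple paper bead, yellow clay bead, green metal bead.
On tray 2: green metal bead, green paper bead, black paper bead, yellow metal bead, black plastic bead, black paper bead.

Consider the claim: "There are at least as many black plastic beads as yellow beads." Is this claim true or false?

black plastic beads: 4.
yellow beads: 5.
The claim requires 4 ≥ 5, which does not hold.

False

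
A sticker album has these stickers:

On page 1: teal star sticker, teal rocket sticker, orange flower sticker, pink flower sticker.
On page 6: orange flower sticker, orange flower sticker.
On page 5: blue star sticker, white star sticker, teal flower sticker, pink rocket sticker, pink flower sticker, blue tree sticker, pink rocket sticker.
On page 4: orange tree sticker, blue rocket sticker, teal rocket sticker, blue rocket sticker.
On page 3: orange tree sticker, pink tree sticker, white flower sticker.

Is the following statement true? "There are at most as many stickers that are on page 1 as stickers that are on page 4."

stickers on page 1: 4.
stickers on page 4: 4.
The claim requires 4 ≤ 4, which holds.

True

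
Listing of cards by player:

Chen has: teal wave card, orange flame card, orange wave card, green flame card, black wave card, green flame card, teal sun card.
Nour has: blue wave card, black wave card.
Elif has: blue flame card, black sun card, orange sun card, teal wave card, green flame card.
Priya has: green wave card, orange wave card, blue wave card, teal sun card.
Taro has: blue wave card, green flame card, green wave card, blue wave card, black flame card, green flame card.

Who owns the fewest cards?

Nour

Counts by player: Chen→7, Taro→6, Elif→5, Priya→4, Nour→2.
The minimum is 2, held uniquely by Nour.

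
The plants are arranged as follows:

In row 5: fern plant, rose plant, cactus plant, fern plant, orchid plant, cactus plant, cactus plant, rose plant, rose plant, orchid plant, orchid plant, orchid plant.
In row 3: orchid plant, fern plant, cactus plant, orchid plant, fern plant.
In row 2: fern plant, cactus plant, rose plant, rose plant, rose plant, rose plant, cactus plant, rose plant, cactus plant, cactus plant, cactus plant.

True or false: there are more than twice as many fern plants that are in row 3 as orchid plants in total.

False

fern plants in row 3: 2.
orchid plants: 6.
The claim requires 2 > 2 × 6 = 12, which does not hold.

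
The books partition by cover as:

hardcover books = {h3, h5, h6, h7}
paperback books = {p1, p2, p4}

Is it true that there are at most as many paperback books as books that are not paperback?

|paperback books| = 3.
|books that are not paperback| = 4.
The claim requires 3 ≤ 4, which holds.

True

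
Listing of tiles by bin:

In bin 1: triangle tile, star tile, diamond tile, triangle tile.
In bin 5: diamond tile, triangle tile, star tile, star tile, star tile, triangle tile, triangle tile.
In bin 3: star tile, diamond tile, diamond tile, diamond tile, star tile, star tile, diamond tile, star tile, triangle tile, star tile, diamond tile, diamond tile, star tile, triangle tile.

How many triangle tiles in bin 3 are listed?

2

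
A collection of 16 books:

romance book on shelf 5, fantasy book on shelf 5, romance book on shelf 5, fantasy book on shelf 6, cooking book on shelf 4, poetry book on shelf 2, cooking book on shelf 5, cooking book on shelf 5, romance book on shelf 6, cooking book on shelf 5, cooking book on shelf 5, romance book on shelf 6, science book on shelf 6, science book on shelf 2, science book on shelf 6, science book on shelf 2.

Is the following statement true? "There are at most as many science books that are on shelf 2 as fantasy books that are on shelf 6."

|science books on shelf 2| = 2.
|fantasy books on shelf 6| = 1.
The claim requires 2 ≤ 1, which does not hold.

False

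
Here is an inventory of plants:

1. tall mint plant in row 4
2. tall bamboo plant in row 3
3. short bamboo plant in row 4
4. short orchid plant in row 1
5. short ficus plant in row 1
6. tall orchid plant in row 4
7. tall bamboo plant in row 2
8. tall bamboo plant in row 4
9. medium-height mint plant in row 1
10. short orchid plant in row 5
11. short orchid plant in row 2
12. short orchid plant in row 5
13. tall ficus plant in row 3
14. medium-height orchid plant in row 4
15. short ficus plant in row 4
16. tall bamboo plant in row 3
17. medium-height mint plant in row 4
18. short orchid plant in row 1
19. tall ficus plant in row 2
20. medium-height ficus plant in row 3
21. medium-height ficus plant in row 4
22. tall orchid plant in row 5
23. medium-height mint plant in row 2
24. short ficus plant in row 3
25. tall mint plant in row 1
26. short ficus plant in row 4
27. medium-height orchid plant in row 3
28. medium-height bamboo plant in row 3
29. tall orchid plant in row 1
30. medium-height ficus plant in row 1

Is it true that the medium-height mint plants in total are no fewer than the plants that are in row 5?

|medium-height mint plants| = 3.
|plants in row 5| = 3.
The claim requires 3 ≥ 3, which holds.

True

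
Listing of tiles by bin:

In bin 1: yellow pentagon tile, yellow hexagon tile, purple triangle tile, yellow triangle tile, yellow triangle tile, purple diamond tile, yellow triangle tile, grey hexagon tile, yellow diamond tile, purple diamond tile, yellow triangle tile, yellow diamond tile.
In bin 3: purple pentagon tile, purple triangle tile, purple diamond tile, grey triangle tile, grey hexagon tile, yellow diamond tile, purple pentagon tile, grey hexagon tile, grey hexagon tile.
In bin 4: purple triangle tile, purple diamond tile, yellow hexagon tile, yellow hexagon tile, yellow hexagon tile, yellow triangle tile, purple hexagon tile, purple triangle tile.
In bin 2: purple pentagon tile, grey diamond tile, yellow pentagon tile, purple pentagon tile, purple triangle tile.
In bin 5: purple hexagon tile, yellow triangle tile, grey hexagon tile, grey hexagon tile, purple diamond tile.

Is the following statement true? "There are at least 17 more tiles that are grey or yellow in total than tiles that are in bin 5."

There are 23 tiles that are grey or yellow.
There are 5 tiles in bin 5.
The claim requires 23 − 5 = 18 ≥ 17, which holds.

True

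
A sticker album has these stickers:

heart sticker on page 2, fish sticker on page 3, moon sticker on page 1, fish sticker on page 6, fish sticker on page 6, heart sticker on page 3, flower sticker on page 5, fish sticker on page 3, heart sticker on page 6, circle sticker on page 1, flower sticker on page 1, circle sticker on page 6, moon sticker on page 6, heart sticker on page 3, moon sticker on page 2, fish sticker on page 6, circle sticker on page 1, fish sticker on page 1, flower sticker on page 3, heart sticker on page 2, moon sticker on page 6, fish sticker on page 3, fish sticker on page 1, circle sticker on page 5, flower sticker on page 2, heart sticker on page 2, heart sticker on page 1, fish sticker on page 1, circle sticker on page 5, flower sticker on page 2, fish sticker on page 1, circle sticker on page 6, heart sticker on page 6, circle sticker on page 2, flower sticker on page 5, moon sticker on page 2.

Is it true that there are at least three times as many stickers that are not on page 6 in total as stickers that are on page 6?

|stickers that are not on page 6| = 27.
|stickers on page 6| = 9.
The claim requires 27 ≥ 3 × 9 = 27, which holds.

True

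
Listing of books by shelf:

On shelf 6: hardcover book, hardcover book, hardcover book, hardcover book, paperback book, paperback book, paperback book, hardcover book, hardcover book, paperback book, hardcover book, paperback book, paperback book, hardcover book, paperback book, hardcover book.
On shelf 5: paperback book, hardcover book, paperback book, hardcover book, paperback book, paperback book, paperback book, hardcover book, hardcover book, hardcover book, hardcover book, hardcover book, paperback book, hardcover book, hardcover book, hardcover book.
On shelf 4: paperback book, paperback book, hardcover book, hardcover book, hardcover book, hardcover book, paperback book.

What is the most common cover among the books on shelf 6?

hardcover

Counts by cover (restricted to books on shelf 6): hardcover 9, paperback 7.
The maximum is 9, held uniquely by hardcover.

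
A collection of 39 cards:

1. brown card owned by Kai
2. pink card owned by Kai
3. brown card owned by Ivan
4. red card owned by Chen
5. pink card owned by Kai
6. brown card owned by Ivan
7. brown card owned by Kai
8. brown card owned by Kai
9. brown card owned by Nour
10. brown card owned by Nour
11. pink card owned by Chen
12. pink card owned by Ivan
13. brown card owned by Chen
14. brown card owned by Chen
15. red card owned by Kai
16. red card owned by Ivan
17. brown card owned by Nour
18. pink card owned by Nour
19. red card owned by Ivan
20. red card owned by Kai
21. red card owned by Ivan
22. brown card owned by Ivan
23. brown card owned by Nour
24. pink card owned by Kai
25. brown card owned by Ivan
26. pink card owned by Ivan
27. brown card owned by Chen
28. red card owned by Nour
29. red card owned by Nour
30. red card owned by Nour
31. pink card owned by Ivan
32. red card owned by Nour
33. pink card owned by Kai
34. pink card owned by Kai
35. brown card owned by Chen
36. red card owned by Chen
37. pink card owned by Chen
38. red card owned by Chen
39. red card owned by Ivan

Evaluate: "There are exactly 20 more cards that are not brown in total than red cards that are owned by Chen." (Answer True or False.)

cards that are not brown: 24.
red cards owned by Chen: 3.
The claim requires 24 − 3 (= 21) to equal 20, which does not hold.

False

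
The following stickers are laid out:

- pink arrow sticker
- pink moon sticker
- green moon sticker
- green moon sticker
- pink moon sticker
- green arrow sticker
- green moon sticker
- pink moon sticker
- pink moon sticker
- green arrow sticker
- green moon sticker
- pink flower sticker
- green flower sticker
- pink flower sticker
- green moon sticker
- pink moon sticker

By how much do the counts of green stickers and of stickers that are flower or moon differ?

5

green stickers: 8. stickers that are flower or moon: 13.
|8 − 13| = 13 − 8 = 5.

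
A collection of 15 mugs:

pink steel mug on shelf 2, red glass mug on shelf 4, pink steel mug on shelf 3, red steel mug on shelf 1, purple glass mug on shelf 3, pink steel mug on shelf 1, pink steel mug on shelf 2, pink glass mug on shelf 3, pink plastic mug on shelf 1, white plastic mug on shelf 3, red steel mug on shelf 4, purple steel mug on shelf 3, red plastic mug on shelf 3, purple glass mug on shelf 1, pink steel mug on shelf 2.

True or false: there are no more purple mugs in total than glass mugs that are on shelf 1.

There are 3 purple mugs.
There is 1 glass mug on shelf 1.
The claim requires 3 ≤ 1, which does not hold.

False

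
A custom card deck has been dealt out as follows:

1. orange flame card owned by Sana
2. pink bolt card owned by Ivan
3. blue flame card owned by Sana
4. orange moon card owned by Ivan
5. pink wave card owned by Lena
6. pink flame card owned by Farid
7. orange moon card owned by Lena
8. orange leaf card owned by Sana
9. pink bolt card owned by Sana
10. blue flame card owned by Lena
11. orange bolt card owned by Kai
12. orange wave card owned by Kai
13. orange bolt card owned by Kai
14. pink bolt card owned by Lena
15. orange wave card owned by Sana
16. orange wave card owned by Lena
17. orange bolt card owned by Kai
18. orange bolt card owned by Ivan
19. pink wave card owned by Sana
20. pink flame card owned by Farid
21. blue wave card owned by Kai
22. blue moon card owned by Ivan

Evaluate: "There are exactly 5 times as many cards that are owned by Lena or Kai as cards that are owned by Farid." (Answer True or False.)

True

cards owned by Lena or Kai: 10.
cards owned by Farid: 2.
The claim requires 10 = 5 × 2 = 10, which holds.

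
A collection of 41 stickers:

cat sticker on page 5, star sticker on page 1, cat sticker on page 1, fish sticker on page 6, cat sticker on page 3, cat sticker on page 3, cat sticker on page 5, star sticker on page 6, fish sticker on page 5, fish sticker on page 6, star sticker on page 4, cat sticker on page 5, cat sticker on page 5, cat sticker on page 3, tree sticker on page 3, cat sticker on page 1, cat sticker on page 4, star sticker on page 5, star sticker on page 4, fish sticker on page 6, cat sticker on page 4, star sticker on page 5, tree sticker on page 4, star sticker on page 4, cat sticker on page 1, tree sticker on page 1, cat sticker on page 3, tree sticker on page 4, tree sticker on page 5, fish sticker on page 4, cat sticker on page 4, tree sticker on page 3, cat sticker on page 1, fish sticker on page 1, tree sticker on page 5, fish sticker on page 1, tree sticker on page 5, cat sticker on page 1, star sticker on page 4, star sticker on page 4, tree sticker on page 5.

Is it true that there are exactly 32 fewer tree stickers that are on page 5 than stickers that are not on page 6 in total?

tree stickers on page 5: 4.
stickers that are not on page 6: 37.
The claim requires 37 − 4 (= 33) to equal 32, which does not hold.

False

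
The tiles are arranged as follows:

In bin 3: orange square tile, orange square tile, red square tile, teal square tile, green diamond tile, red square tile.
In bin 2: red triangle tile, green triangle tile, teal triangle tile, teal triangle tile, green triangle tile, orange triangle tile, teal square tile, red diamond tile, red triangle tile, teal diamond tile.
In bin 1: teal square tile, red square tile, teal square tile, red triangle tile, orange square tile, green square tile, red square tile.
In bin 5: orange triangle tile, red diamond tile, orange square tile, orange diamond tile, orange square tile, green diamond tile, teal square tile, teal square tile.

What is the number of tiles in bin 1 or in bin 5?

15

in bin 1: 7; in bin 5: 8; together 7 + 8 = 15.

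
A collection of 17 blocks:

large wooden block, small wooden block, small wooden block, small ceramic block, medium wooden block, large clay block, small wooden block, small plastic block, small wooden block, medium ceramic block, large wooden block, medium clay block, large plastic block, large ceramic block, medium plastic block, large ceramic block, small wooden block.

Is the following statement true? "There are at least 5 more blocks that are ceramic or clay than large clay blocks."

True

|blocks that are ceramic or clay| = 6.
|large clay blocks| = 1.
The claim requires 6 − 1 = 5 ≥ 5, which holds.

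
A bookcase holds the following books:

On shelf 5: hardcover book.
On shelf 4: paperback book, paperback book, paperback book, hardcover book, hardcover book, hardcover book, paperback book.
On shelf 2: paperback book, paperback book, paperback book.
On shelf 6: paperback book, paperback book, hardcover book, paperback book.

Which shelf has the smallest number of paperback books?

Counts by shelf (restricted to paperback books): shelf 4→4, shelf 6→3, shelf 2→3, shelf 5→0.
The minimum is 0, held uniquely by shelf 5.

shelf 5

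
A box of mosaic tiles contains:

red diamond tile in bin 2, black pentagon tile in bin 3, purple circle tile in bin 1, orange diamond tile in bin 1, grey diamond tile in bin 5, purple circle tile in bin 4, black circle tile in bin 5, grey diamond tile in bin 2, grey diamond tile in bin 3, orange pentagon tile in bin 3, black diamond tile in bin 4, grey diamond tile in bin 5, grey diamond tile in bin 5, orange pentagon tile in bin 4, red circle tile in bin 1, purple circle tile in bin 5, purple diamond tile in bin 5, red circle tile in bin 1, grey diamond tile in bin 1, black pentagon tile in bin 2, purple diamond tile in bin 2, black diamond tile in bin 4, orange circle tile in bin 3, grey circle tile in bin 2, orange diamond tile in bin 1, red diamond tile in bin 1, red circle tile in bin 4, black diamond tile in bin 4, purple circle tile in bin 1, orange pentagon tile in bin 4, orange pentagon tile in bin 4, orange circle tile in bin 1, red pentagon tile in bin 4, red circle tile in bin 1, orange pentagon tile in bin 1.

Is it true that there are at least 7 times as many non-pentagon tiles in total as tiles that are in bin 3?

False

There are 27 non-pentagon tiles.
There are 4 tiles in bin 3.
The claim requires 27 ≥ 7 × 4 = 28, which does not hold.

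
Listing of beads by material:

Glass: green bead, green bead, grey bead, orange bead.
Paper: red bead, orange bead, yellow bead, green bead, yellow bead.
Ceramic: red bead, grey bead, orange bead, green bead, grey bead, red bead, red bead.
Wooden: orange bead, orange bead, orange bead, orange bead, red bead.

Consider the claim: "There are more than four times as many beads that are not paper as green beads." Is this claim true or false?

False

beads that are not paper: 16.
green beads: 4.
The claim requires 16 > 4 × 4 = 16, which does not hold.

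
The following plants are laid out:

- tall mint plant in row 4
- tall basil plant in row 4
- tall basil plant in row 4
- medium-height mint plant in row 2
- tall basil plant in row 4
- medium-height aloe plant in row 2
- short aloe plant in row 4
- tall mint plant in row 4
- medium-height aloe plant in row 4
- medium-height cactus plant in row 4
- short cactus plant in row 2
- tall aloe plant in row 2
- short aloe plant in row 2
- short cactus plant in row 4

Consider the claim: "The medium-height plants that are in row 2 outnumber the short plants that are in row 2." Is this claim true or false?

False

There are 2 medium-height plants in row 2.
There are 2 short plants in row 2.
The claim requires 2 > 2, which does not hold.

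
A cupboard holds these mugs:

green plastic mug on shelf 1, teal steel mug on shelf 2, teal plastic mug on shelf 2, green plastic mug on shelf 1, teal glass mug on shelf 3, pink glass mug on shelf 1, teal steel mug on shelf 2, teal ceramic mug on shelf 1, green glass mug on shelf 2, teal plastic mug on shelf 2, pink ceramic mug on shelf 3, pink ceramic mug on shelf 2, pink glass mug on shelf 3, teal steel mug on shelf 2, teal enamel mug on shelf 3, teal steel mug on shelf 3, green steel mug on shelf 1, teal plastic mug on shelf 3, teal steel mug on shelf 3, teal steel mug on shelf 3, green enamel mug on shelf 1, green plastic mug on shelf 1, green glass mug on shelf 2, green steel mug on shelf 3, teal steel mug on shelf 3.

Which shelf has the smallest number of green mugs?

shelf 3

Counts by shelf (restricted to green mugs): shelf 1→5, shelf 2→2, shelf 3→1.
The minimum is 1, held uniquely by shelf 3.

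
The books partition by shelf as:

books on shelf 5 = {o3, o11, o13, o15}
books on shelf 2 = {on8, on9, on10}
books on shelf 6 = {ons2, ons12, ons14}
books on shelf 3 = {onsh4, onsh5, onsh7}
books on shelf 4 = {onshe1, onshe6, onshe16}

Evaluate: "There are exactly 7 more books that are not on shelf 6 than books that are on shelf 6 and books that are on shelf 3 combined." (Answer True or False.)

books that are not on shelf 6: 13.
books on shelf 6: 3; books on shelf 3: 3; combined: 3 + 3 = 6.
The claim requires 13 − 6 (= 7) to equal 7, which holds.

True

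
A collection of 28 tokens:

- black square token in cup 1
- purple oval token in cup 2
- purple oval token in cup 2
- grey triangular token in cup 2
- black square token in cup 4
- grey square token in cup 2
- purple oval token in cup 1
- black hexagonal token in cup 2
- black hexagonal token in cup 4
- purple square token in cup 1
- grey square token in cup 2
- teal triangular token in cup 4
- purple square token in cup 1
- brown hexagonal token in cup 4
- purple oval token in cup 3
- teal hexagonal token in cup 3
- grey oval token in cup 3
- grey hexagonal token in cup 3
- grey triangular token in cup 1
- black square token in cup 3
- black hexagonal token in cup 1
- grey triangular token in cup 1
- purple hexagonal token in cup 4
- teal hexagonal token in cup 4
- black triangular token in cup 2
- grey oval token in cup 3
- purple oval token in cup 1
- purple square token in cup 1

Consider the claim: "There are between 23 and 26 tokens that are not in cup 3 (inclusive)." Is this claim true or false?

|tokens that are not in cup 3| = 22.
The claim requires 23 ≤ 22 ≤ 26, which does not hold.

False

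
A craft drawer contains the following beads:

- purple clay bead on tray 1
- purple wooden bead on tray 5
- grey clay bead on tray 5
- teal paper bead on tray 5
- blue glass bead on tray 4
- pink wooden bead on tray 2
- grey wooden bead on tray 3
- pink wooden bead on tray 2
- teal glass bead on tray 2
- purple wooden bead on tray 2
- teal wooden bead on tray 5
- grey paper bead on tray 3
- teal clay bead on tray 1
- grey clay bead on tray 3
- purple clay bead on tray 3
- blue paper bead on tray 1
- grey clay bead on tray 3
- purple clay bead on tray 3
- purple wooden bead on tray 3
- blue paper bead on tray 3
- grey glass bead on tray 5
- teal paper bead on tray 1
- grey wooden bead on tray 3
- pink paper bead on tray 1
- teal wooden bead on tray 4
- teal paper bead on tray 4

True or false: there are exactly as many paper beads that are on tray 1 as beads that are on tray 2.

False

paper beads on tray 1: 3.
beads on tray 2: 4.
The claim requires 3 = 4, which does not hold.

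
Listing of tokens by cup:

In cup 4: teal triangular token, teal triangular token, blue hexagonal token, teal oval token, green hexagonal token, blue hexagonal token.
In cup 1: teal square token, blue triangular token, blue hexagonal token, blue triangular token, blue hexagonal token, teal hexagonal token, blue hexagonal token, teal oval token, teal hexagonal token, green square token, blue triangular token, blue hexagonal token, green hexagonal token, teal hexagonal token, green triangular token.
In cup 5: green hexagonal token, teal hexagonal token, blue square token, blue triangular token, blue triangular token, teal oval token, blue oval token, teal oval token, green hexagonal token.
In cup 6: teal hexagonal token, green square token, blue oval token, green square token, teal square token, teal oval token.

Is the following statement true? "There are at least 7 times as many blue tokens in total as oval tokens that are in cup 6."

True

There are 14 blue tokens.
There are 2 oval tokens in cup 6.
The claim requires 14 ≥ 7 × 2 = 14, which holds.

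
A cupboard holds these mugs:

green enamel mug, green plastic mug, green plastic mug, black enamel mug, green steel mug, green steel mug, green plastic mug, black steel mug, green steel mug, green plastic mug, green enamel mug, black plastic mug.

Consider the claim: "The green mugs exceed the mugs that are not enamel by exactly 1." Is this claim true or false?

False

green mugs: 9.
mugs that are not enamel: 9.
The claim requires 9 − 9 (= 0) to equal 1, which does not hold.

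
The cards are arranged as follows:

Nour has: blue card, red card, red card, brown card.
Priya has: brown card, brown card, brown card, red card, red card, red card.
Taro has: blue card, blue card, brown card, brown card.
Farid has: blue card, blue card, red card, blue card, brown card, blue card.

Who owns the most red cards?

Priya

Counts by player (restricted to red cards): Priya→3, Nour→2, Farid→1, Taro→0.
The maximum is 3, held uniquely by Priya.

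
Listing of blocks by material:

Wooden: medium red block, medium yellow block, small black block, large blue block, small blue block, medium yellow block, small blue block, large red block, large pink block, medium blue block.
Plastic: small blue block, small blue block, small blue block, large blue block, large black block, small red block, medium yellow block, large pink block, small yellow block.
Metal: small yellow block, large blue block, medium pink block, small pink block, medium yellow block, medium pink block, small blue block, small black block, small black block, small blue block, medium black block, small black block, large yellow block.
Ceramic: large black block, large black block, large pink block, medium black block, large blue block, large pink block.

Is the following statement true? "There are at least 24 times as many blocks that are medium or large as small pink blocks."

False

|blocks that are medium or large| = 23.
|small pink blocks| = 1.
The claim requires 23 ≥ 24 × 1 = 24, which does not hold.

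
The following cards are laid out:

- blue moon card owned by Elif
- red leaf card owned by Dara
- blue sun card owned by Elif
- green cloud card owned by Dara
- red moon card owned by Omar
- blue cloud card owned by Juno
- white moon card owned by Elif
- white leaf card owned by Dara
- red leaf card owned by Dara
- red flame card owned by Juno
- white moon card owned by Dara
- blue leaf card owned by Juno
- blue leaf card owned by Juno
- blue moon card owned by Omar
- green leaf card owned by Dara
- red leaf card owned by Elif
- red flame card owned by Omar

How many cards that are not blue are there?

Total cards: 17; with the excluded value: 6; remaining 17 − 6 = 11.

11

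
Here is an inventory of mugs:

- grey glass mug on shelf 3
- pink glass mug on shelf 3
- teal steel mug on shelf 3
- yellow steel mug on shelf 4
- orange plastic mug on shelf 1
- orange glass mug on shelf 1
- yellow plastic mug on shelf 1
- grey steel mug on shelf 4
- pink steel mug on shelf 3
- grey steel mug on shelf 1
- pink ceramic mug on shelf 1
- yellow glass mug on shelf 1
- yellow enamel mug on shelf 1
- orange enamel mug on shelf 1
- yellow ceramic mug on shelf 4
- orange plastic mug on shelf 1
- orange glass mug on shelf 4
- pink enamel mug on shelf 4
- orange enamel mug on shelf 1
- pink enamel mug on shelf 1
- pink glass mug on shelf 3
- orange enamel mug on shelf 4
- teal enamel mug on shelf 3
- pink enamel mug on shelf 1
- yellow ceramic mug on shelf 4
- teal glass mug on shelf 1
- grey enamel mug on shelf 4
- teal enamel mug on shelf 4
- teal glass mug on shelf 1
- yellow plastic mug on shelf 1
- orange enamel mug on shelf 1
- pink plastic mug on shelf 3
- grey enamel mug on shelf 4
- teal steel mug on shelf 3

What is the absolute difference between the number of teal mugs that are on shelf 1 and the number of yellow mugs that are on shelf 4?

teal mugs on shelf 1: 2. yellow mugs on shelf 4: 3.
|2 − 3| = 3 − 2 = 1.

1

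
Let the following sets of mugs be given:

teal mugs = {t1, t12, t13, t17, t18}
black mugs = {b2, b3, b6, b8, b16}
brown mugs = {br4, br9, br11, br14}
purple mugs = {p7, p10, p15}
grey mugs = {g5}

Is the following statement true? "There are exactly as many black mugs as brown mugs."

False

There are 5 black mugs.
There are 4 brown mugs.
The claim requires 5 = 4, which does not hold.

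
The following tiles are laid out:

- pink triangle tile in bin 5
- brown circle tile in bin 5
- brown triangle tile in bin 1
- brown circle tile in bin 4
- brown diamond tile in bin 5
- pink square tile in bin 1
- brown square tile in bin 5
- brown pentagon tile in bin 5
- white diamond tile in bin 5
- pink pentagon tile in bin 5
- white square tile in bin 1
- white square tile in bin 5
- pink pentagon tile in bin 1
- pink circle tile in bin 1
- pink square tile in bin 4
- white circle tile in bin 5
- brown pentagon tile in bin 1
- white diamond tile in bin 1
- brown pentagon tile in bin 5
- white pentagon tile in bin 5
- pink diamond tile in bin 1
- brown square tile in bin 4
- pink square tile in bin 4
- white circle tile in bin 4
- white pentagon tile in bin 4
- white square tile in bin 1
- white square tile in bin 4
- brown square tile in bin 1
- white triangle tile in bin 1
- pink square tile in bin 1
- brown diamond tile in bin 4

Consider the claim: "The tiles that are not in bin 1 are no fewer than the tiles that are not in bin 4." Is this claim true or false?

|tiles that are not in bin 1| = 19.
|tiles that are not in bin 4| = 23.
The claim requires 19 ≥ 23, which does not hold.

False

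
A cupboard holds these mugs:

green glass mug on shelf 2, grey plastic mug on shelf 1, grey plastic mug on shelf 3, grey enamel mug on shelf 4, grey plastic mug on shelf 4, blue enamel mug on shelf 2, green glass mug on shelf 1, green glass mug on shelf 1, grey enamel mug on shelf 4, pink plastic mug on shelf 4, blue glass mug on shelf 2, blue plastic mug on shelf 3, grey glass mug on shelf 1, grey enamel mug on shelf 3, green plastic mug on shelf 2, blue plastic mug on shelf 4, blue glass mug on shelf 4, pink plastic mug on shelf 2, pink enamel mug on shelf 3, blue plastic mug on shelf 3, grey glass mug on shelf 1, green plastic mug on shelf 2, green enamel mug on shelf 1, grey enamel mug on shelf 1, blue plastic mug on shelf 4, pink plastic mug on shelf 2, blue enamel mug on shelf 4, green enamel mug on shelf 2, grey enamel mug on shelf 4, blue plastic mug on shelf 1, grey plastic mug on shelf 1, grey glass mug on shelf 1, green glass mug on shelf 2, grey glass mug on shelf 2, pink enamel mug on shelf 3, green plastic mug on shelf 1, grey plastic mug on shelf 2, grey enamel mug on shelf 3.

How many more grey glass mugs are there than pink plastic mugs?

1

grey glass mugs: 4.
pink plastic mugs: 3.
4 − 3 = 1.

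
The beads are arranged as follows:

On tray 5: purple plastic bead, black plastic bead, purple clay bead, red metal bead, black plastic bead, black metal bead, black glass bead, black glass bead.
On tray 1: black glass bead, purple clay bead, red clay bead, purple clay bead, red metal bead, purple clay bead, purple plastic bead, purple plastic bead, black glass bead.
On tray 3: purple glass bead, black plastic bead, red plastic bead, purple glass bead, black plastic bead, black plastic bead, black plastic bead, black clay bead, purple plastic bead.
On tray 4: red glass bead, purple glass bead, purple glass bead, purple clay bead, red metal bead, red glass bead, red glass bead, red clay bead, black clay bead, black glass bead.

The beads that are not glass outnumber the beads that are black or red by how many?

1

beads that are not glass: 24.
beads that are black or red: 23.
24 − 23 = 1.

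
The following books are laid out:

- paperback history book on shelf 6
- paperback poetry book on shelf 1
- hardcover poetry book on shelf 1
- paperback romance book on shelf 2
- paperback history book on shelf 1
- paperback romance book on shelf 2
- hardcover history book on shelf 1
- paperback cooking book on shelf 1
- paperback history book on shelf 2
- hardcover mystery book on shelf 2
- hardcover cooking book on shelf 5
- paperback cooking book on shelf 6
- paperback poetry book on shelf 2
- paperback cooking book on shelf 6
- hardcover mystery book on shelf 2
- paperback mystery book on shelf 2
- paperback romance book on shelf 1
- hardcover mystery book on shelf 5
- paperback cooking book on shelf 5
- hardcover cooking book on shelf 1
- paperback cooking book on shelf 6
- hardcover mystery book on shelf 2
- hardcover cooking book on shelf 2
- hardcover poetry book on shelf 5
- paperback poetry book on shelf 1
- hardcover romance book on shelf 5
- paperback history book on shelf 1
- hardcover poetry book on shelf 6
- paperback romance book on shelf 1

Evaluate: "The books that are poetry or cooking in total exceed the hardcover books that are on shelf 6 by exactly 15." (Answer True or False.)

books that are poetry or cooking: 14.
hardcover books on shelf 6: 1.
The claim requires 14 − 1 (= 13) to equal 15, which does not hold.

False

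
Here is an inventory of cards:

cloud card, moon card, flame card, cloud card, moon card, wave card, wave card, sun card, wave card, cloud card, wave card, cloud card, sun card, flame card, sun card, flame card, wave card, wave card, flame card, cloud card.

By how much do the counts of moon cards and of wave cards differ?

4

moon cards: 2. wave cards: 6.
|2 − 6| = 6 − 2 = 4.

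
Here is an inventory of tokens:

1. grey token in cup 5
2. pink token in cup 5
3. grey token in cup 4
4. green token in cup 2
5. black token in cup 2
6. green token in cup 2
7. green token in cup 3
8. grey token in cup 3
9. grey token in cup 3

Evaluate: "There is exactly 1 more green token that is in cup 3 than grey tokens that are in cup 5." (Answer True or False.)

False

|green tokens in cup 3| = 1.
|grey tokens in cup 5| = 1.
The claim requires 1 − 1 (= 0) to equal 1, which does not hold.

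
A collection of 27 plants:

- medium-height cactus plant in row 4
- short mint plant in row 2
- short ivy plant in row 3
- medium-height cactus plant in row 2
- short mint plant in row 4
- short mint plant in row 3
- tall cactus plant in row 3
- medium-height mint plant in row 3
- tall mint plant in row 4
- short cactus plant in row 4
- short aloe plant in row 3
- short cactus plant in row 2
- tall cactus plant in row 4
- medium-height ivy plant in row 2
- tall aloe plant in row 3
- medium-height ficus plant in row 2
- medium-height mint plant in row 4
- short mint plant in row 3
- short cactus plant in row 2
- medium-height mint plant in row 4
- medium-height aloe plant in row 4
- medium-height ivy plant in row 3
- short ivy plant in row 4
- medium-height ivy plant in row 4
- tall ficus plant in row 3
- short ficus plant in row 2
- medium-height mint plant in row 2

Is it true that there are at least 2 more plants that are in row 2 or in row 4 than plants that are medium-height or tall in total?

plants in row 2 or in row 4: 18.
plants that are medium-height or tall: 16.
The claim requires 18 − 16 = 2 ≥ 2, which holds.

True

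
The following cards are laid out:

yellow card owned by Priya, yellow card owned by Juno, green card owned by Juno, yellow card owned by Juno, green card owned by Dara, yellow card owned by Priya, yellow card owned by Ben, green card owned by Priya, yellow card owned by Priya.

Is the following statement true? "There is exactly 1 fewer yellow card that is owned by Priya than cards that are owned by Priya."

True

Count of yellow cards owned by Priya: 3.
Count of cards owned by Priya: 4.
The claim requires 4 − 3 (= 1) to equal 1, which holds.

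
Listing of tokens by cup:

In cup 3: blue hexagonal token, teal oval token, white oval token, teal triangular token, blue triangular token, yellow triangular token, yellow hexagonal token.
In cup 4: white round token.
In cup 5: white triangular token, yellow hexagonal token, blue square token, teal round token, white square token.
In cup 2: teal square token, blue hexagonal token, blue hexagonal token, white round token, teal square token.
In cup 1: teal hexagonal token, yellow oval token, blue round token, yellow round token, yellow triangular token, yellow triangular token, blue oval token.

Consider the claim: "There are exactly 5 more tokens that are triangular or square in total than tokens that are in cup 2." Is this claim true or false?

tokens that are triangular or square: 10.
tokens in cup 2: 5.
The claim requires 10 − 5 (= 5) to equal 5, which holds.

True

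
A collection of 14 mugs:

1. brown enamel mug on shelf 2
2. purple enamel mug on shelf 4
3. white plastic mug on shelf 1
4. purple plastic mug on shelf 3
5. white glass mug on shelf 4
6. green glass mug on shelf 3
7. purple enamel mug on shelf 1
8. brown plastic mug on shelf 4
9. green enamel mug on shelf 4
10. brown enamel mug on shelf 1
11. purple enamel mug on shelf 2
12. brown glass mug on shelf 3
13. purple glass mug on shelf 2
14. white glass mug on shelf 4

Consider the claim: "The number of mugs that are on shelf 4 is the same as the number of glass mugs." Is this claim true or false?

True

There are 5 mugs on shelf 4.
There are 5 glass mugs.
The claim requires 5 = 5, which holds.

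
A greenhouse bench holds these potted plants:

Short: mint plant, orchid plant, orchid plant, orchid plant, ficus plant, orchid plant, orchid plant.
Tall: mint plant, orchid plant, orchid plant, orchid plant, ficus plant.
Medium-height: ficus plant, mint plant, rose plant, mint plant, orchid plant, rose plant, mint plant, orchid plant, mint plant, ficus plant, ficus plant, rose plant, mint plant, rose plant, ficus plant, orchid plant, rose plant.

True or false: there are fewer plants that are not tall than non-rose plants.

|plants that are not tall| = 24.
|non-rose plants| = 24.
The claim requires 24 < 24, which does not hold.

False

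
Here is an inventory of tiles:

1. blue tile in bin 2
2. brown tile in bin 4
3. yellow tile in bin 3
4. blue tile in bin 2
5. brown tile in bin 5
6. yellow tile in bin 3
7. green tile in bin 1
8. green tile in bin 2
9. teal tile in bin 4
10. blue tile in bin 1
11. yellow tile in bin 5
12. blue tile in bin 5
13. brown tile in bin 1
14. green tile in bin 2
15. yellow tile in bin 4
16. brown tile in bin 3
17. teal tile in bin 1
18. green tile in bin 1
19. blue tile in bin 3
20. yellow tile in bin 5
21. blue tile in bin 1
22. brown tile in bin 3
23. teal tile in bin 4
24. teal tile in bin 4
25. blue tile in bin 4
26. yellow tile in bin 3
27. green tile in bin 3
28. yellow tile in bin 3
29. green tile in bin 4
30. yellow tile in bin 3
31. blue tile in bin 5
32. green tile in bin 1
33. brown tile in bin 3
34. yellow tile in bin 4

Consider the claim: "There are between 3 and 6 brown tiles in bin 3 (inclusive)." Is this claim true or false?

There are 3 brown tiles in bin 3.
The claim requires 3 ≤ 3 ≤ 6, which holds.

True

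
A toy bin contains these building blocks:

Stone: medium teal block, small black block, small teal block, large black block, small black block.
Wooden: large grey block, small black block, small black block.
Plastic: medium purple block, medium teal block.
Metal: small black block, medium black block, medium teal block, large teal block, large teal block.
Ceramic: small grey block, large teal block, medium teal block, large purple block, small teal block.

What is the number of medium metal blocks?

2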